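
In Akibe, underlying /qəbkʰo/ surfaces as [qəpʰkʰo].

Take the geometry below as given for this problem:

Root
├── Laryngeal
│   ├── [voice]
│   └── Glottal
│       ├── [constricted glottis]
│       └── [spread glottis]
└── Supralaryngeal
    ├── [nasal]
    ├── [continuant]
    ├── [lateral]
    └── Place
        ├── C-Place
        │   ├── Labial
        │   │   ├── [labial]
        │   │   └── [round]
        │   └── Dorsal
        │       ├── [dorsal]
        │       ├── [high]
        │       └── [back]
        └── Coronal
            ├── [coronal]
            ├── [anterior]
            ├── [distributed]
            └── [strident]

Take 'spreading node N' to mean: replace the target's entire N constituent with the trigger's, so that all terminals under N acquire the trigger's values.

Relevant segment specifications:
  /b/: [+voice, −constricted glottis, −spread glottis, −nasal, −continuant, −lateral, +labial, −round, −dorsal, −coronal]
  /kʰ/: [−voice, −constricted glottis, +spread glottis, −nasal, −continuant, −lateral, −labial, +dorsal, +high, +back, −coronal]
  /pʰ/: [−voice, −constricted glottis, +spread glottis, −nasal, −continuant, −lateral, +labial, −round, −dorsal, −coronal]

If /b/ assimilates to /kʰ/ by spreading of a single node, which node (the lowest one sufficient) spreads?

Feature comparison: [voice], [spread glottis] differ between /b/ and [pʰ]; the remaining terminals match.
In this geometry the lowest node dominating all of them is Laryngeal: every daughter of Laryngeal dominates only a proper subset, so no lower node suffices.
Spreading Laryngeal from /kʰ/ overwrites each of those terminals with /kʰ/'s values, yielding exactly [pʰ].
Since [dorsal], [labial] are preserved even though /kʰ/ disagrees there, no node above Laryngeal spread.

Laryngeal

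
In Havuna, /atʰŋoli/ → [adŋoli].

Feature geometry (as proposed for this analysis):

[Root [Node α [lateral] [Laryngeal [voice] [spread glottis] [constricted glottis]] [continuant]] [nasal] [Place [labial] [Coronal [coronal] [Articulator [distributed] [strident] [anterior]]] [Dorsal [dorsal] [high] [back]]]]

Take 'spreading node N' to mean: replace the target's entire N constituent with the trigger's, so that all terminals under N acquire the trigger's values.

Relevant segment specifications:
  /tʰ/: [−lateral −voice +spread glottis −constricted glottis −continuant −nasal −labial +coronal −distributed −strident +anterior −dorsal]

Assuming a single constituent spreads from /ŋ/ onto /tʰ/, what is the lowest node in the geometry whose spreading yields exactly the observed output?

Laryngeal

/tʰ/ and [d] differ in [voice], [spread glottis]; every other specified feature is identical.
These terminals are all dominated by Laryngeal, and no proper subconstituent of Laryngeal covers them all; Laryngeal is their lowest common ancestor.
If Laryngeal spreads, every terminal under it takes /ŋ/'s value, producing [d] as observed.
[dorsal], [nasal] stay as in /tʰ/ although /ŋ/ differs there, so no node dominating them spread; among the remaining candidates Laryngeal is the lowest that derives the output.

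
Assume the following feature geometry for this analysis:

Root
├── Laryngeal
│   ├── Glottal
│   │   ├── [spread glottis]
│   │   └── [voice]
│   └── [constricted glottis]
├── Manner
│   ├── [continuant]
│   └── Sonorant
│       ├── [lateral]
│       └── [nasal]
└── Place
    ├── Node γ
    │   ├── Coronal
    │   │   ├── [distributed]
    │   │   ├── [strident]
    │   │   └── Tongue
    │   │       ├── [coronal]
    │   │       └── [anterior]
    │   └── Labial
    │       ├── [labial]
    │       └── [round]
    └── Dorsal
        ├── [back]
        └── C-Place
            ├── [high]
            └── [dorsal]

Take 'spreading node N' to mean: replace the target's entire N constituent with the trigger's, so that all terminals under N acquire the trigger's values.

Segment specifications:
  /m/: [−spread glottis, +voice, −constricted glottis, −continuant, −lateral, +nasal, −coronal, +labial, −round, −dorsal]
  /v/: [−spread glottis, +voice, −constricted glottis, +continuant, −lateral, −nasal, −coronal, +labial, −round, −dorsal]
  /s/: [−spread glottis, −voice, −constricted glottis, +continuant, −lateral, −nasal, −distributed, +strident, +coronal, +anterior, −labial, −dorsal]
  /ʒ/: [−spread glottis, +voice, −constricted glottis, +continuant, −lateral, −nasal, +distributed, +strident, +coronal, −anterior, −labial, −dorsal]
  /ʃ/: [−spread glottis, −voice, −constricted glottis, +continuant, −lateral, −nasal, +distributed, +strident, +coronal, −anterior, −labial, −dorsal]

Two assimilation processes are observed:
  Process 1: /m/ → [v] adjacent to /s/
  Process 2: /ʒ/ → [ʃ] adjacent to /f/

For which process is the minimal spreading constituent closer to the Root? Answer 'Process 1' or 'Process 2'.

Process 1

Process 1: the features that change are [nasal], [continuant]; the minimal node is Manner (depth 1).
In Process 2, [voice] changes, so the minimal spreading node is [voice] at depth 3.
Depth 1 < depth 3; Process 1 involves the structurally higher constituent Manner.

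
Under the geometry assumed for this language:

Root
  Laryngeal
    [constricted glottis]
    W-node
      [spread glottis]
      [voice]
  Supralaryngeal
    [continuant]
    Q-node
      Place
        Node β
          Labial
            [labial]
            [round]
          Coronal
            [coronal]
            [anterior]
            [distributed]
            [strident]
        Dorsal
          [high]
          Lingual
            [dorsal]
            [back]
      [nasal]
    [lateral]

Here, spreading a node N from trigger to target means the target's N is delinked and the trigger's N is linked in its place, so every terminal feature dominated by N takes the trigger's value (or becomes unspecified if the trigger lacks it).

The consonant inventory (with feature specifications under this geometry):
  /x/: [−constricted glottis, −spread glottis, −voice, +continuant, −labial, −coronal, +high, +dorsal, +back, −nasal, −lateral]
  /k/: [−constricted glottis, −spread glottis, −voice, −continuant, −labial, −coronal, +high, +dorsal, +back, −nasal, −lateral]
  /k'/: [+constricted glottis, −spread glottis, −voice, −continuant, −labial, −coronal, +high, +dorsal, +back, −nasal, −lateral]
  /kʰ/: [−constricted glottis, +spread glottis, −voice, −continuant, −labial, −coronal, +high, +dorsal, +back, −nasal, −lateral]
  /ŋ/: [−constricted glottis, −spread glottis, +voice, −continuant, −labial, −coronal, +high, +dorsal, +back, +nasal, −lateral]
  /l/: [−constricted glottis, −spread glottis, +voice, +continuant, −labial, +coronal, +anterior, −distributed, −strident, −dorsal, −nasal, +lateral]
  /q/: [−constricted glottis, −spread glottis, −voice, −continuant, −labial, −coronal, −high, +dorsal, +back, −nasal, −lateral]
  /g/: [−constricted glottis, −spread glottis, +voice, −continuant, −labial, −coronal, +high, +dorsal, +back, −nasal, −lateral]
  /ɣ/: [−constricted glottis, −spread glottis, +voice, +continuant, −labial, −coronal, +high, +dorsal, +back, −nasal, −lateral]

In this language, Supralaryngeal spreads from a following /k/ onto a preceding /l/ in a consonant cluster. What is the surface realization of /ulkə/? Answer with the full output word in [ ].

[ugkə]

The Supralaryngeal node dominates the terminals [continuant], [labial], [round], [coronal], [anterior], [distributed], [strident], [high], [dorsal], [back], [nasal], [lateral].
After delinking /l/'s Supralaryngeal and linking /k/'s, the affected terminals become [−continuant], [−labial], [−coronal], [+high], [+dorsal], [+back], [−nasal], [−lateral]; [constricted glottis], [spread glottis], [voice] (outside Supralaryngeal) are retained from /l/.
Among the inventory, only /g/ has exactly this specification, giving the surface form [ugkə].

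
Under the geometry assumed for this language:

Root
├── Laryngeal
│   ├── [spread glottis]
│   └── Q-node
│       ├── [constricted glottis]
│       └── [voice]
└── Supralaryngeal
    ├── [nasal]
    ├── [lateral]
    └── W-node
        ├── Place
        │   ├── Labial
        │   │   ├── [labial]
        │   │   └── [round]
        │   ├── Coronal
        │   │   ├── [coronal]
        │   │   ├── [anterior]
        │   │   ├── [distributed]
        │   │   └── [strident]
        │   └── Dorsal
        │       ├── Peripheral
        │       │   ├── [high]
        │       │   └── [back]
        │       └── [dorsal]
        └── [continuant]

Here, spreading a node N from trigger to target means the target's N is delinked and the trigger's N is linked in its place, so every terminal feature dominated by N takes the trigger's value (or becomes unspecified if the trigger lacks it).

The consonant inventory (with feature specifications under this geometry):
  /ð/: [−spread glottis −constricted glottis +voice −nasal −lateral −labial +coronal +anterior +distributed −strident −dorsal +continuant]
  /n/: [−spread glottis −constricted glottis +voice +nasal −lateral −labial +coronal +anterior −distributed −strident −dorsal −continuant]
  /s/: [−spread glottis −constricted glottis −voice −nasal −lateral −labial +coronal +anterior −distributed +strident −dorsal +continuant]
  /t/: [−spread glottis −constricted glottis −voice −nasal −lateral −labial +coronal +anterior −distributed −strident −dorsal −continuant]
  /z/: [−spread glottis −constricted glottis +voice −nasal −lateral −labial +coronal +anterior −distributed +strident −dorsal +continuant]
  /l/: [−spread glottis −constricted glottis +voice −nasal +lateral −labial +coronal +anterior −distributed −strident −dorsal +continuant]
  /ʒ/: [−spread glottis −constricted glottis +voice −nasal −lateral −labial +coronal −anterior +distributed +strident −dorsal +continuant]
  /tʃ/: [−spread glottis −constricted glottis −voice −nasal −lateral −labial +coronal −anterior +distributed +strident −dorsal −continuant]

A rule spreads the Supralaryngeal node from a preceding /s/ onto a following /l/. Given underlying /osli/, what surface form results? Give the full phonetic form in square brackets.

[oszi]

Supralaryngeal immediately or transitively dominates [nasal], [lateral], [labial], [round], [coronal], [anterior], [distributed], [strident], [high], [back], [dorsal], [continuant].
Spreading Supralaryngeal from /s/ onto /l/ replaces those values with /s/'s: [−nasal], [−lateral], [−labial], [+coronal], [+anterior], [−distributed], [+strident], [−dorsal], [+continuant]. Features outside Supralaryngeal ([spread glottis], [constricted glottis], [voice]) stay as in /l/.
Among the inventory, only /z/ has exactly this specification, giving the surface form [oszi].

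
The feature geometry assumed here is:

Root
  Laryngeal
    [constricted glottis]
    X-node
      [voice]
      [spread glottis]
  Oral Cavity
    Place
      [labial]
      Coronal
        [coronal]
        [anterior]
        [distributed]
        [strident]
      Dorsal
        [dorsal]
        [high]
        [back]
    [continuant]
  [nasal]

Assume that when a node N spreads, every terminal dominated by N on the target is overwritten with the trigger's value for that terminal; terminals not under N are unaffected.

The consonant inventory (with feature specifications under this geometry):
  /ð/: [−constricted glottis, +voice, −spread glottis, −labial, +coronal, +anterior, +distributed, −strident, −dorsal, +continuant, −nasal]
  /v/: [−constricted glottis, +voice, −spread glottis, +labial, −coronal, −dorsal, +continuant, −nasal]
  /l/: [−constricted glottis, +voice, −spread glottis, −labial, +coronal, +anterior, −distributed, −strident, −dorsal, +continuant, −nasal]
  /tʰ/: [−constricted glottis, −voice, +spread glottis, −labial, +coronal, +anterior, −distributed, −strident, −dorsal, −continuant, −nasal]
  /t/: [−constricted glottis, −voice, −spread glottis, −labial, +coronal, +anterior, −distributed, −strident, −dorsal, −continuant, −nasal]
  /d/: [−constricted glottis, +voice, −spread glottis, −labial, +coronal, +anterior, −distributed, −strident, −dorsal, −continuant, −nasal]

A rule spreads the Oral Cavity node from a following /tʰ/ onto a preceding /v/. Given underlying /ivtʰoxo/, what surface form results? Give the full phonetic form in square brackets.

[idtʰoxo]

Oral Cavity immediately or transitively dominates [labial], [coronal], [anterior], [distributed], [strident], [dorsal], [high], [back], [continuant].
After delinking /v/'s Oral Cavity and linking /tʰ/'s, the affected terminals become [−labial], [+coronal], [+anterior], [−distributed], [−strident], [−dorsal], [−continuant]; [constricted glottis], [voice], [spread glottis], … (outside Oral Cavity) are retained from /v/.
The resulting bundle matches /d/ in the inventory; substituting it for /v/ gives [idtʰoxo].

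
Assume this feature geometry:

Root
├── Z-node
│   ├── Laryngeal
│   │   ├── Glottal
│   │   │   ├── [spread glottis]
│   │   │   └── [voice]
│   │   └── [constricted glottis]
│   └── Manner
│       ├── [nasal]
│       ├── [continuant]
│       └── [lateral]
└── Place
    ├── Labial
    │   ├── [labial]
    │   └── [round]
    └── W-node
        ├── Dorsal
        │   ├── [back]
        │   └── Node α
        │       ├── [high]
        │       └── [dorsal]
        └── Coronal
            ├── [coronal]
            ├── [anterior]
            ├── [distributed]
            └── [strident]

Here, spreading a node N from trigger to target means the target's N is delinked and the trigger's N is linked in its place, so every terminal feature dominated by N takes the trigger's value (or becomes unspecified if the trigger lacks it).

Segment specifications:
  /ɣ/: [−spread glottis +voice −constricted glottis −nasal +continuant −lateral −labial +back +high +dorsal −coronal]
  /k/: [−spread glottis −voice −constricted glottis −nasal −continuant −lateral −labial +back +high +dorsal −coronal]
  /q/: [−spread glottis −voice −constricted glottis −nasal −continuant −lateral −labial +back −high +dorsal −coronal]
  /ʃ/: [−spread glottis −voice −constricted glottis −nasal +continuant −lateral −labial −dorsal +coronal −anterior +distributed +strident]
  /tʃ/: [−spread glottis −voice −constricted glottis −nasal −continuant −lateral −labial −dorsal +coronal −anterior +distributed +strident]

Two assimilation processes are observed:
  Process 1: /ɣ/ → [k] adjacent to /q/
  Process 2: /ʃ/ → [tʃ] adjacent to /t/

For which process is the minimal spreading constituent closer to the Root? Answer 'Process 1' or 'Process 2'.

Process 1

In Process 1, [voice], [continuant] change, so the minimal spreading node is Z-node at depth 1.
In Process 2, [continuant] changes, so the minimal spreading node is [continuant] at depth 3.
Depth 1 < depth 3; Process 1 involves the structurally higher constituent Z-node.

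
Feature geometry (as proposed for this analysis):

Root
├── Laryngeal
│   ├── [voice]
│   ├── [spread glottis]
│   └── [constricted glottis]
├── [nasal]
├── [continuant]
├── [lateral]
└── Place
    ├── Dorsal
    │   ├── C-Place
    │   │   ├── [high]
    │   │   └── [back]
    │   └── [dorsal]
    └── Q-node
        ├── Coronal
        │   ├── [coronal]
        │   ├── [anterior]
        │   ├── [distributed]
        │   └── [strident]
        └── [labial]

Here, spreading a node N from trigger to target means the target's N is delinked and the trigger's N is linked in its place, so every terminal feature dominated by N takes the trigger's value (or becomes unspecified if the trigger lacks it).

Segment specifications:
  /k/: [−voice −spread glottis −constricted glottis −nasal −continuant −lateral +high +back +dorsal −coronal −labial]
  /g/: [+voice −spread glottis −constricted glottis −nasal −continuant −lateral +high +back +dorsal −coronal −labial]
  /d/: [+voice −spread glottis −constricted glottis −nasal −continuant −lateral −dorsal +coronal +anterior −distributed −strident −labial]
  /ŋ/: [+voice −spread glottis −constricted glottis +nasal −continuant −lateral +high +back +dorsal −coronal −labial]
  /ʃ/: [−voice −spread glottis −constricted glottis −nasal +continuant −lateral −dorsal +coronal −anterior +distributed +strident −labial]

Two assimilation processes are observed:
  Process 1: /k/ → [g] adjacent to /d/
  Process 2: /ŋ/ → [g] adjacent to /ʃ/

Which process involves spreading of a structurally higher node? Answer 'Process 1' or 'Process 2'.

In Process 1, [voice] changes, so the minimal spreading node is [voice] at depth 2.
In Process 2, [nasal] changes, so the minimal spreading node is [nasal] at depth 1.
Depth 1 < depth 2; Process 2 involves the structurally higher constituent [nasal].

Process 2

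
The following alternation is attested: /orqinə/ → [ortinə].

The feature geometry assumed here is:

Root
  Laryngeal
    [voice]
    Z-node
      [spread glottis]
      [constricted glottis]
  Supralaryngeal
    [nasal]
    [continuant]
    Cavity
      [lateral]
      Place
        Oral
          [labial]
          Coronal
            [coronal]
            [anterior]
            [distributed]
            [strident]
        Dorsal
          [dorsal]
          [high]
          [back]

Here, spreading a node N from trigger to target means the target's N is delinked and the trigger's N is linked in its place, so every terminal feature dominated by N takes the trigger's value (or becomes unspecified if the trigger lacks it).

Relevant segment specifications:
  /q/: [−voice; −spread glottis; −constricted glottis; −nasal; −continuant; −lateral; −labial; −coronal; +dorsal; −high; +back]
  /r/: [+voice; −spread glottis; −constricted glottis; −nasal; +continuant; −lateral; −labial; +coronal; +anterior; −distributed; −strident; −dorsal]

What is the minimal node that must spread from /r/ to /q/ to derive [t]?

Place

Comparing /q/ with its surface form [t], the features that change are [coronal], [anterior], [distributed], [strident], [dorsal], [high], [back].
Tracing each changed feature up the tree, the paths first meet at Place; any lower node misses at least one of them.
Delinking /q/'s Place and associating /r/'s Place gives precisely the feature bundle of [t].
[continuant], [voice] stay as in /q/ although /r/ differs there, so no node dominating them spread; among the remaining candidates Place is the lowest that derives the output.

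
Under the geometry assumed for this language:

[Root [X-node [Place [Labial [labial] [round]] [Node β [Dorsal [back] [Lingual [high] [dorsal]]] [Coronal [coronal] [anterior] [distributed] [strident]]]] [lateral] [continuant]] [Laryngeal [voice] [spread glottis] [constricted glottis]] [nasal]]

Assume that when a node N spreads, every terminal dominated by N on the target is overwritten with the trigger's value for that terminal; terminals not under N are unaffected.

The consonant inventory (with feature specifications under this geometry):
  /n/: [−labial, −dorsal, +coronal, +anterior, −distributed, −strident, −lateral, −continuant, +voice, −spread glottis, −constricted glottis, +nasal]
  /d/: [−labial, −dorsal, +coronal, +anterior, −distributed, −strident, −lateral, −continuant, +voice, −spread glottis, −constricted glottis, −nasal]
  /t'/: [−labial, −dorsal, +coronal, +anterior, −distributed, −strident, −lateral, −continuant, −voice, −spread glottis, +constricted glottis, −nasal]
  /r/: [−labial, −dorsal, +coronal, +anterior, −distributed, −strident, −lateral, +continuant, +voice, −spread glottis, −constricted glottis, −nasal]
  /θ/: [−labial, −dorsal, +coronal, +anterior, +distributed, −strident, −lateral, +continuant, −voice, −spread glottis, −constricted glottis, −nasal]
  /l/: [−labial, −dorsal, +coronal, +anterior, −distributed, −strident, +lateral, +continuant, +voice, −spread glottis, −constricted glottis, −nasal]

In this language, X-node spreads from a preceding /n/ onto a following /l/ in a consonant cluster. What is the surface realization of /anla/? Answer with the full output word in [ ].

[anda]

The X-node node dominates the terminals [labial], [round], [back], [high], [dorsal], [coronal], [anterior], [distributed], [strident], [lateral], [continuant].
Spreading X-node from /n/ onto /l/ replaces those values with /n/'s: [−labial], [−dorsal], [+coronal], [+anterior], [−distributed], [−strident], [−lateral], [−continuant]. Features outside X-node ([voice], [spread glottis], [constricted glottis], …) stay as in /l/.
Among the inventory, only /d/ has exactly this specification, giving the surface form [anda].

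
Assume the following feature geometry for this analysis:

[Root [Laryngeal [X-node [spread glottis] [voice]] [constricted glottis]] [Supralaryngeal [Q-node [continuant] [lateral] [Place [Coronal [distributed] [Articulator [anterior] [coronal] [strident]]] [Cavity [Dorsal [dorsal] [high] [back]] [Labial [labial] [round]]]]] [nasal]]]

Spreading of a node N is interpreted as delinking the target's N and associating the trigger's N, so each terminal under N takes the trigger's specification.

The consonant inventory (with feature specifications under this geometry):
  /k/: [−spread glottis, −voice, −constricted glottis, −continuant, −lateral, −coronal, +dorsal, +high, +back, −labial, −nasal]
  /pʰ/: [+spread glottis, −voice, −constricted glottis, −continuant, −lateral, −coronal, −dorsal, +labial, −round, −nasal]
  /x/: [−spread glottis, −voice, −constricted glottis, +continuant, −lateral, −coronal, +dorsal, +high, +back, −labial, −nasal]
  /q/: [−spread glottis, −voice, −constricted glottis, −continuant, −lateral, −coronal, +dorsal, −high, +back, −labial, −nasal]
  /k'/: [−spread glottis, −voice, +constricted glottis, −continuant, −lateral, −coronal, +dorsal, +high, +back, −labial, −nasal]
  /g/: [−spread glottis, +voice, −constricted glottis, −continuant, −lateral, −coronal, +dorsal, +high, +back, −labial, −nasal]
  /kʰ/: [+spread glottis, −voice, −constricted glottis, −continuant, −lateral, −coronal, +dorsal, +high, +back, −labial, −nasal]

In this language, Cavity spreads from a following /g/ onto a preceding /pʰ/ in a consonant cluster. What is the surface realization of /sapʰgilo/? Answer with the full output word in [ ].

The Cavity node dominates the terminals [dorsal], [high], [back], [labial], [round].
Spreading Cavity from /g/ onto /pʰ/ replaces those values with /g/'s: [+dorsal], [+high], [+back], [−labial]. Features outside Cavity ([spread glottis], [voice], [constricted glottis], …) stay as in /pʰ/.
The resulting bundle matches /kʰ/ in the inventory; substituting it for /pʰ/ gives [sakʰgilo].

[sakʰgilo]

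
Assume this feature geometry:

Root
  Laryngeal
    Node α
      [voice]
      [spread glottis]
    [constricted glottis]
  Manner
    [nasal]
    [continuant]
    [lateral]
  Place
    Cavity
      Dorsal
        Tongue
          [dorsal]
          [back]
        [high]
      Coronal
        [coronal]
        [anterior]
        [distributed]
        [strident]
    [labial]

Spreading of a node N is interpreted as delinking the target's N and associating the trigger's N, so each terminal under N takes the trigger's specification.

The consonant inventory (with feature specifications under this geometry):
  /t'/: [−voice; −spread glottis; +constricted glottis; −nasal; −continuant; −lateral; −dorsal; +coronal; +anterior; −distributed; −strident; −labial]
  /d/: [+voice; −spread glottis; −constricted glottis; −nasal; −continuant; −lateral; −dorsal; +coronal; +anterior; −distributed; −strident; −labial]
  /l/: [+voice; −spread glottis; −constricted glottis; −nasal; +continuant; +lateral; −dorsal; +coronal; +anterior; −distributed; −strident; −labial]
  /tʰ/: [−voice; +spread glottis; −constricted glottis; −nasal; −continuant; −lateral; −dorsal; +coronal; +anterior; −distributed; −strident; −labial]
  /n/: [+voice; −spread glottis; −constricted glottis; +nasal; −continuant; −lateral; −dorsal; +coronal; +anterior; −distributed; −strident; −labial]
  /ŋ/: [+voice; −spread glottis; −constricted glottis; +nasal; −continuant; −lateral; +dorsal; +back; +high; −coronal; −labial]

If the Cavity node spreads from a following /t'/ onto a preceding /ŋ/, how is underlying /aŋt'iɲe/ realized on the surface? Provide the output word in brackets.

[ant'iɲe]

Terminals under Cavity in this geometry: [dorsal], [back], [high], [coronal], [anterior], [distributed], [strident].
The target acquires /t'/'s values for everything under Cavity — [−dorsal], [+coronal], [+anterior], [−distributed], [−strident] — while keeping its own [voice], [spread glottis], [constricted glottis], ….
The resulting bundle matches /n/ in the inventory; substituting it for /ŋ/ gives [ant'iɲe].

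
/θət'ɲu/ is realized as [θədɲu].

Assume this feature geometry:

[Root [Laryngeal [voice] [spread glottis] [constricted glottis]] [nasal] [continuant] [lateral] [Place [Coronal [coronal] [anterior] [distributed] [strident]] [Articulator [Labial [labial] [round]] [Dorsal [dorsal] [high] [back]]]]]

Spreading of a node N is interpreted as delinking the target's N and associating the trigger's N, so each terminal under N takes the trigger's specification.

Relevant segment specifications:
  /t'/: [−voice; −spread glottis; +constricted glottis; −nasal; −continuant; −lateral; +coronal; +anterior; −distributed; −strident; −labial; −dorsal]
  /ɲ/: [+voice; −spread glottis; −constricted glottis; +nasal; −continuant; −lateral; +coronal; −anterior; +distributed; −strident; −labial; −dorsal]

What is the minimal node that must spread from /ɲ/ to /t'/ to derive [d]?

/t'/ and [d] differ in [voice], [constricted glottis]; every other specified feature is identical.
The smallest constituent containing every changed terminal is Laryngeal — each of its daughters lacks at least one of the affected features.
If Laryngeal spreads, every terminal under it takes /ɲ/'s value, producing [d] as observed.
Since [distributed], [nasal] are preserved even though /ɲ/ disagrees there, no node above Laryngeal spread.

Laryngeal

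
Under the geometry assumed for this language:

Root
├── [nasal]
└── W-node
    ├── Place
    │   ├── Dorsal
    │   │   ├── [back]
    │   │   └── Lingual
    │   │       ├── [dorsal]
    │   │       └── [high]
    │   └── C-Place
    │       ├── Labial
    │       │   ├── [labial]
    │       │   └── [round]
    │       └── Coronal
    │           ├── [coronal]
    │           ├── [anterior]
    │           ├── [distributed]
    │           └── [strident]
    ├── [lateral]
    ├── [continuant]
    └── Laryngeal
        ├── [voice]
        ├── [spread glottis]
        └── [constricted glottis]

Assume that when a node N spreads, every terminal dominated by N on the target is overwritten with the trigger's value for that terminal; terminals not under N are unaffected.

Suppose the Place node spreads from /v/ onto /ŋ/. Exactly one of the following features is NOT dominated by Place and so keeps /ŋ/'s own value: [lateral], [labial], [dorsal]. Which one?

[lateral]

Place dominates exactly [back], [dorsal], [high], [labial], [round], [coronal], [anterior], [distributed], [strident].
Spreading Place replaces [labial], [dorsal] with the trigger's values, since each sits inside the Place constituent.
[lateral] attaches under W-node, not under Place, so /ŋ/ retains its own value for [lateral].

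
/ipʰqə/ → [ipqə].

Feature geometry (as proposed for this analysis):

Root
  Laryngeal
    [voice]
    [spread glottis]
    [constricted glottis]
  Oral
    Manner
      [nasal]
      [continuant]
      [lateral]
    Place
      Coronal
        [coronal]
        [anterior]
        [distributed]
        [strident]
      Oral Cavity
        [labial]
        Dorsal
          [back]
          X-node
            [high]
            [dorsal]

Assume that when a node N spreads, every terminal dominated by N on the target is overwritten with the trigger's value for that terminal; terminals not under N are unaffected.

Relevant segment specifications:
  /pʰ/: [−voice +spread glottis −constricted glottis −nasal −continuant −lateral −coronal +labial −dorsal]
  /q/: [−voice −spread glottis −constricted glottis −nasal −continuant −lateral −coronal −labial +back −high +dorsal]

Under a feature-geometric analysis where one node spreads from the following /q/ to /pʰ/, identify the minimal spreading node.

Feature comparison: [spread glottis] differs between /pʰ/ and [p]; the remaining terminals match.
Since just one terminal is affected and it takes /q/'s value, spreading the terminal [spread glottis] alone is sufficient and minimal.
[dorsal], [labial] stay as in /pʰ/ although /q/ differs there, so no node dominating them spread; among the remaining candidates [spread glottis] is the lowest that derives the output.

[spread glottis]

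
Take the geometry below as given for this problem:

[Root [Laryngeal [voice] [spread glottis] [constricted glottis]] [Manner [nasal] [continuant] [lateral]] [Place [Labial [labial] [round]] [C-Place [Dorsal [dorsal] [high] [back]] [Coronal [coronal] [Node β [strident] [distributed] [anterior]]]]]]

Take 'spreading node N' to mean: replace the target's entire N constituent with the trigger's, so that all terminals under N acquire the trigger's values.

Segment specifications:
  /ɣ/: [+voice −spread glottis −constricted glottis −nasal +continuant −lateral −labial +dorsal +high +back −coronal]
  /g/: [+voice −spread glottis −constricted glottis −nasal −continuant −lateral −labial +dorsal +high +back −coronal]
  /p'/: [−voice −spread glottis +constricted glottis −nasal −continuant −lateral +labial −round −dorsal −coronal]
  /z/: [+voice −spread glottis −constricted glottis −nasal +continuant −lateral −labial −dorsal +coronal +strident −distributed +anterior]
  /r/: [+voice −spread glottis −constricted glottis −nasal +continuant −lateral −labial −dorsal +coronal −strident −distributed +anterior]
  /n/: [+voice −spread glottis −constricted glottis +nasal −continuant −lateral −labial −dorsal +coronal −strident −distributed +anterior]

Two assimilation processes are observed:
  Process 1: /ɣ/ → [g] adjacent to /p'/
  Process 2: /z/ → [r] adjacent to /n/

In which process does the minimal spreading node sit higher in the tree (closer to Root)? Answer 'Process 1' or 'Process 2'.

Process 1

Process 1 alters [continuant]; the lowest dominating node is [continuant] (depth 2 from Root).
In Process 2, [strident] changes, so the minimal spreading node is [strident] at depth 5.
[continuant] is closer to Root than [strident], so Process 1 spreads the higher node.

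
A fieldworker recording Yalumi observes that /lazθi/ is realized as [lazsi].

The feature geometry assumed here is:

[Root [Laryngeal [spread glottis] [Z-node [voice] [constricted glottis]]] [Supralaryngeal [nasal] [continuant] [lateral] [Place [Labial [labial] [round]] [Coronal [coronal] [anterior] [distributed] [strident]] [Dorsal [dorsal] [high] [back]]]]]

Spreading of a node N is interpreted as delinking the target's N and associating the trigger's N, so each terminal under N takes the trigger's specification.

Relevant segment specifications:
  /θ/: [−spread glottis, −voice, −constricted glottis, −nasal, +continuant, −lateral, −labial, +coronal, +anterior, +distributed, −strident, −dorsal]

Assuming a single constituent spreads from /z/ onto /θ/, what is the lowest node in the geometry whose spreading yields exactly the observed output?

Coronal

Feature comparison: [distributed], [strident] differ between /θ/ and [s]; the remaining terminals match.
Tracing each changed feature up the tree, the paths first meet at Coronal; any lower node misses at least one of them.
Spreading Coronal from /z/ overwrites each of those terminals with /z/'s values, yielding exactly [s].
[voice], a feature on which the two segments disagree outside Coronal, is unchanged — nothing dominating it spread, and Coronal is the minimal sufficient constituent.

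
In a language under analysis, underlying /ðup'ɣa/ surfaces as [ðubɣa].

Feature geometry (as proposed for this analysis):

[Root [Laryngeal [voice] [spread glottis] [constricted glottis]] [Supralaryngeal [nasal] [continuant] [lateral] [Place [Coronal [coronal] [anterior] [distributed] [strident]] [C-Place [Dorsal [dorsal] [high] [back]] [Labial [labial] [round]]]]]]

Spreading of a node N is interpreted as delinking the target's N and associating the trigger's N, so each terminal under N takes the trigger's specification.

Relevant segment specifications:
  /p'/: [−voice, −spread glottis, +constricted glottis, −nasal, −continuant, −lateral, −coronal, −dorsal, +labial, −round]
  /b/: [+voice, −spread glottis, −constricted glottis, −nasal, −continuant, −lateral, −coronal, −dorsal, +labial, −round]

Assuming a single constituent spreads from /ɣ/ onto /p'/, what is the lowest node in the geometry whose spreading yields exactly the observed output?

Feature comparison: [voice], [constricted glottis] differ between /p'/ and [b]; the remaining terminals match.
In this geometry the lowest node dominating all of them is Laryngeal: every daughter of Laryngeal dominates only a proper subset, so no lower node suffices.
Delinking /p'/'s Laryngeal and associating /ɣ/'s Laryngeal gives precisely the feature bundle of [b].
Had Root spread, [dorsal], [labial] would have taken /ɣ/'s values; they stay as in /p'/, confirming the spreading constituent is exactly Laryngeal.

Laryngeal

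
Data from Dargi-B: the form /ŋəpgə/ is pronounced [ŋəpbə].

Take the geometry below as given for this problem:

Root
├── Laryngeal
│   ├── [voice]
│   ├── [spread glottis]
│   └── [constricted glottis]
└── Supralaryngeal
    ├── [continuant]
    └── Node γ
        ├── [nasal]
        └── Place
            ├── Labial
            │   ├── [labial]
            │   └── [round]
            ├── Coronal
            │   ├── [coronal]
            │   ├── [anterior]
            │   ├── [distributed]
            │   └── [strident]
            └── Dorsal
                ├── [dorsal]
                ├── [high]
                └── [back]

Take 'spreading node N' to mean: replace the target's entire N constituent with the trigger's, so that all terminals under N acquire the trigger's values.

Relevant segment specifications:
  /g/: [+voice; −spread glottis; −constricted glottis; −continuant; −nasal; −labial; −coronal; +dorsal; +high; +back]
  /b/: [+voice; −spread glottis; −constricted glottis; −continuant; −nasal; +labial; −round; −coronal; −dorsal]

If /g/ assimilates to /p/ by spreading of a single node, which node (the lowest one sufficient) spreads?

Comparing /g/ with its surface form [b], the features that change are [labial], [round], [dorsal], [high], [back].
These terminals are all dominated by Place, and no proper subconstituent of Place covers them all; Place is their lowest common ancestor.
Spreading Place from /p/ overwrites each of those terminals with /p/'s values, yielding exactly [b].
[voice] stays as in /g/ although /p/ differs there, so no node dominating it spread; among the remaining candidates Place is the lowest that derives the output.

Place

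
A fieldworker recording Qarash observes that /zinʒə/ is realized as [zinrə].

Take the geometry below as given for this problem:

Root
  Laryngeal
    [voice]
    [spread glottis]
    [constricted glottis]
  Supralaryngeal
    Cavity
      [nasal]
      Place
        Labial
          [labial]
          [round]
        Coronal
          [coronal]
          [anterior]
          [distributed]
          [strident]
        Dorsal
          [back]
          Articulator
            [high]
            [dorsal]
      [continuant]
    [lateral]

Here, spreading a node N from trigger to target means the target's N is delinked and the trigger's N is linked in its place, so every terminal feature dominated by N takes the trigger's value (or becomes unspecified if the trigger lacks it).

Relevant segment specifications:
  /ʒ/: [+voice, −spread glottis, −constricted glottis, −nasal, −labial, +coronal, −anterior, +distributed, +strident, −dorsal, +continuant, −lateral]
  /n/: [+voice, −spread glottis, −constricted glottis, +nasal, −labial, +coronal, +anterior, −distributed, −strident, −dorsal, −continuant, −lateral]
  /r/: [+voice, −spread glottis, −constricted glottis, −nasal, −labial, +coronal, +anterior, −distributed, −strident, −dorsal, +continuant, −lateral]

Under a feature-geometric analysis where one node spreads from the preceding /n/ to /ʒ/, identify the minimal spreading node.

Comparing /ʒ/ with its surface form [r], the features that change are [anterior], [distributed], [strident].
The smallest constituent containing every changed terminal is Coronal — each of its daughters lacks at least one of the affected features.
If Coronal spreads, every terminal under it takes /n/'s value, producing [r] as observed.
Features on which the two segments disagree outside Coronal, such as [nasal], [continuant], are unchanged — nothing dominating them spread, and Coronal is the minimal sufficient constituent.

Coronal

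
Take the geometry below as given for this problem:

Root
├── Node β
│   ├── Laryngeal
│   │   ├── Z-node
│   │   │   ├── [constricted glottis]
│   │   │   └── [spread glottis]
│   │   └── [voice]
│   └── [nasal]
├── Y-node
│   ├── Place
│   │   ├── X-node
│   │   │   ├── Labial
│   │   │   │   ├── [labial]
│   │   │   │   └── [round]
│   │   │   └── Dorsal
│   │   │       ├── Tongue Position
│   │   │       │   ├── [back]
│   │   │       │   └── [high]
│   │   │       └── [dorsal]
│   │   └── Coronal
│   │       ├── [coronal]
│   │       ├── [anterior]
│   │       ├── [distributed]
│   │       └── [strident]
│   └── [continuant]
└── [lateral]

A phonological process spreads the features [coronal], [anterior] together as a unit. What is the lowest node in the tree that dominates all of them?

[coronal]: Root / Y-node / Place / Coronal / [coronal].
[anterior]: Root / Y-node / Place / Coronal / [anterior].
Coronal is the lowest common ancestor — every listed feature sits under it, and no single subconstituent of Coronal covers them all.

Coronal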